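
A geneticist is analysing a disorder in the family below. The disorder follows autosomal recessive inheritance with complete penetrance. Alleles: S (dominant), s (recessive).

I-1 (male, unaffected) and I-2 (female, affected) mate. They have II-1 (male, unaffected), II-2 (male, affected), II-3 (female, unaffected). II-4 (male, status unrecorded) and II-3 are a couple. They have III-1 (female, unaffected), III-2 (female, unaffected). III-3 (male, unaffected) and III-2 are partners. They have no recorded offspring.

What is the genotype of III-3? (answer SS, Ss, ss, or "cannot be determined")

III-3's phenotype allows SS or Ss, and no parent or child forces a single allele at both positions; consistent genotype assignments exist with III-3 as SS or Ss.

cannot be determined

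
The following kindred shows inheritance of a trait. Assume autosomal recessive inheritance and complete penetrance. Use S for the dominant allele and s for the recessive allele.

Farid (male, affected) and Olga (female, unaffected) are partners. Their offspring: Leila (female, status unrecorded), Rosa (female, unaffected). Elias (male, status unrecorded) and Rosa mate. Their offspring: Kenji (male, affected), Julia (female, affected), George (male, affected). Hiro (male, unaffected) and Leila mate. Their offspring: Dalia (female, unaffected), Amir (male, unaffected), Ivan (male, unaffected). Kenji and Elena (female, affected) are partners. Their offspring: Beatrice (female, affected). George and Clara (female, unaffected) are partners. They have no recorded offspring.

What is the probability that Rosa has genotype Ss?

Rosa is unaffected so carries S and received s from Farid (ss), so Rosa is Ss, giving P(Ss) = 1.

1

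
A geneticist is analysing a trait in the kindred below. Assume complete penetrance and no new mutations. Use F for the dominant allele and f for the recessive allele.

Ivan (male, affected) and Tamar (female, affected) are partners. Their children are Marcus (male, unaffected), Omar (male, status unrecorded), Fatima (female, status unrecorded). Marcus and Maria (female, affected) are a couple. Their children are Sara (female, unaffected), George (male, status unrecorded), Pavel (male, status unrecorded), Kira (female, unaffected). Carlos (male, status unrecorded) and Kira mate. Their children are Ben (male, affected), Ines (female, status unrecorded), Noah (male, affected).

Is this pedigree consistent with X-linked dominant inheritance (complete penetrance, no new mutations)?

No

Under X-linked dominant, Ben (affected, male) cannot arise from Carlos (unrecorded) × Kira (unaffected).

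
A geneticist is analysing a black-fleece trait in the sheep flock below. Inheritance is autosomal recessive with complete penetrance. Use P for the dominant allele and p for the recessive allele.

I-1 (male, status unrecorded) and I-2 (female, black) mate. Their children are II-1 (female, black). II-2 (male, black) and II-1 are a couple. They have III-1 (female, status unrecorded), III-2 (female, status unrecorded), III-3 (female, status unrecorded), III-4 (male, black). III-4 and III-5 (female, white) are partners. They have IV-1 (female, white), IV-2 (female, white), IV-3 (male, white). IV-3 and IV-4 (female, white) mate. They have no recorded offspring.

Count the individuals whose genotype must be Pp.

3

Obligate heterozygotes: IV-1 is white so carries P and received p from III-4 (pp), so IV-1 is Pp; IV-2 is white so carries P and received p from III-4 (pp), so IV-2 is Pp; IV-3 is white so carries P and received p from III-4 (pp), so IV-3 is Pp.
Every other individual is either homozygous by phenotype or has at least one consistent homozygous assignment, so the count is 3.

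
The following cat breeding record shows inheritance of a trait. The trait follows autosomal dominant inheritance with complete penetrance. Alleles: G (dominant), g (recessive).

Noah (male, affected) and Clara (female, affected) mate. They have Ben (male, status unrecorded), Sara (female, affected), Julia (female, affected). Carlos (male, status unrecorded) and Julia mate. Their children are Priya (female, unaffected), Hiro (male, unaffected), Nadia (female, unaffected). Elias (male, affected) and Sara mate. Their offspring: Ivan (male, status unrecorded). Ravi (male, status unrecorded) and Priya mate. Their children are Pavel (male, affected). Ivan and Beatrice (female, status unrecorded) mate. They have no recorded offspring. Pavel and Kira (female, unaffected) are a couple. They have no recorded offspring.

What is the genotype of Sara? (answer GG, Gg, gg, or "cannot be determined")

cannot be determined

Sara's phenotype allows GG or Gg, and no parent or child forces a single allele at both positions; consistent genotype assignments exist with Sara as GG or Gg.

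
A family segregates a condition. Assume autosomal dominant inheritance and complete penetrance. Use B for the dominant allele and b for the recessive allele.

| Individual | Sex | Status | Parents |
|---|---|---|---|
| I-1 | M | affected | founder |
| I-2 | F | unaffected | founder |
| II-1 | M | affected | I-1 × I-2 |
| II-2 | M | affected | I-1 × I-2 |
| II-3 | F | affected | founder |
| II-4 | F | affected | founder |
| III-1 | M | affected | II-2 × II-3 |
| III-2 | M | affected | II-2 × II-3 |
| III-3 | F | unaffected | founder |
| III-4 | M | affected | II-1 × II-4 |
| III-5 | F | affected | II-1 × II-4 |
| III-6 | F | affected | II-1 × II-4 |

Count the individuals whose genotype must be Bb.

Obligate heterozygotes: II-1 is affected so carries B and received b from I-2 (bb), so II-1 is Bb; II-2 is affected so carries B and received b from I-2 (bb), so II-2 is Bb.
Every other individual is either homozygous by phenotype or has at least one consistent homozygous assignment, so the count is 2.

2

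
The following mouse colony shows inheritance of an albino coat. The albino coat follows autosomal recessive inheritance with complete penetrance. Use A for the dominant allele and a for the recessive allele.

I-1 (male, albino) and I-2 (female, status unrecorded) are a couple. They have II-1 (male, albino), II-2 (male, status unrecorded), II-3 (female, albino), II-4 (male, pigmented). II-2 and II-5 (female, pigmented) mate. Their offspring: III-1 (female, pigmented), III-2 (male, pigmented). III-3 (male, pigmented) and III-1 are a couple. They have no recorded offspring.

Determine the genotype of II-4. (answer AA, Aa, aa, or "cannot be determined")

Aa

From phenotype alone, II-4 is AA or Aa.
II-4 is pigmented so carries A and received a from I-1 (aa), so II-4 is Aa.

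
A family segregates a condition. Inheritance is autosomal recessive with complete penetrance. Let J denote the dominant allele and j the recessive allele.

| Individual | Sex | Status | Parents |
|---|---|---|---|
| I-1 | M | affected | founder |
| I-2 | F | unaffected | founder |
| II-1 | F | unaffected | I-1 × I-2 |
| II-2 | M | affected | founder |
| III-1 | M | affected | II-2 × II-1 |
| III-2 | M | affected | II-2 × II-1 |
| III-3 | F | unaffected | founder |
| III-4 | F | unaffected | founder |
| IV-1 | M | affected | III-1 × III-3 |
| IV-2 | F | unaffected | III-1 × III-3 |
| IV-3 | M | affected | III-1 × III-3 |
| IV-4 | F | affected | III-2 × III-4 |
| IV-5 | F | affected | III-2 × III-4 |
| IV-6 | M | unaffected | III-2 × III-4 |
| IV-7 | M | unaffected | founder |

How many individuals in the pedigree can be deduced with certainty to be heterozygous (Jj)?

5

Obligate heterozygotes: II-1 is unaffected so carries J and received j from I-1 (jj), so II-1 is Jj; III-3 is unaffected so carries J and passed j to IV-1 (jj), so III-3 is Jj; III-4 is unaffected so carries J and passed j to IV-4 (jj), so III-4 is Jj; IV-2 is unaffected so carries J and received j from III-1 (jj), so IV-2 is Jj; IV-6 is unaffected so carries J and received j from III-2 (jj), so IV-6 is Jj.
Every other individual is either homozygous by phenotype or has at least one consistent homozygous assignment, so the count is 5.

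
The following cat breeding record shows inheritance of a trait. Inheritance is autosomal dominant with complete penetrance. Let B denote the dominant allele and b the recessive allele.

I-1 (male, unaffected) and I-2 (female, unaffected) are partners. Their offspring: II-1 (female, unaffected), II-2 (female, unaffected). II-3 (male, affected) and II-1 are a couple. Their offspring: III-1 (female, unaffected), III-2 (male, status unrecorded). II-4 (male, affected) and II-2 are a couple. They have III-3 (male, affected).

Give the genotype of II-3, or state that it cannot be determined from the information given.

Bb

From phenotype alone, II-3 is BB or Bb.
II-3 is affected so carries B and passed b to III-1 (bb), so II-3 is Bb.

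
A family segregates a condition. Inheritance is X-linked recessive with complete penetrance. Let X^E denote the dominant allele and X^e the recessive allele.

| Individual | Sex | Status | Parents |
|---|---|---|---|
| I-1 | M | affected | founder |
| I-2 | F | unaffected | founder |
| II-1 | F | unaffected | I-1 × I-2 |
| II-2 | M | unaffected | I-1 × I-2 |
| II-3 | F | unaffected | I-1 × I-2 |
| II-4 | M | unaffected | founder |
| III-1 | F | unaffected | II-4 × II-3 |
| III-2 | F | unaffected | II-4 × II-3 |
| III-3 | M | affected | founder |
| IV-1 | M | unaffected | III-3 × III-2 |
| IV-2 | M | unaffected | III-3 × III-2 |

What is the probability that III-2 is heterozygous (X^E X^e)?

II-4 is unaffected, so II-4 is X^E Y.
II-3 is unaffected so carries E and received e from I-1 (X^e Y), so II-3 is X^E X^e.
Their cross gives offspring ratios 1/2 X^E X^E : 1/2 X^E X^e. Conditioning on III-2 being unaffected, P(X^E X^e) = 1/2 / 1 = 1/2 before taking III-2's own offspring into account.
III-3 is affected, so III-3 is X^e Y.
Now use III-2's offspring. Probability of each recorded status — unaffected son IV-1: 1/2 if III-2 is X^E X^e, 1 if X^E X^E; unaffected son IV-2: 1/2 if III-2 is X^E X^e, 1 if X^E X^E.
Bayes: P(X^E X^e) = 1/2·1/4 / (1/2·1/4 + 1/2·1) = 1/5.

1/5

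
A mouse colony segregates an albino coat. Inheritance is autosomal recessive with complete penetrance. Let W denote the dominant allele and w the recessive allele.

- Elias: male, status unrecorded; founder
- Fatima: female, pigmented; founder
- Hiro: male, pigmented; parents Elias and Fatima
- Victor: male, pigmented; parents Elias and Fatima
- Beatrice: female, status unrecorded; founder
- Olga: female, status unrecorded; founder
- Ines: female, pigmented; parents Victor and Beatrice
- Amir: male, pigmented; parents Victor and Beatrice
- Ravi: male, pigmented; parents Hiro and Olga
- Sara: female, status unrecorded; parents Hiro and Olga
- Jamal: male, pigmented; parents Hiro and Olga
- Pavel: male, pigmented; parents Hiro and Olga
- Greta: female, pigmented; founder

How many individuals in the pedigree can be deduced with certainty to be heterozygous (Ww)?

No individual's genotype is forced to Ww by the pedigree, so the count is 0.

0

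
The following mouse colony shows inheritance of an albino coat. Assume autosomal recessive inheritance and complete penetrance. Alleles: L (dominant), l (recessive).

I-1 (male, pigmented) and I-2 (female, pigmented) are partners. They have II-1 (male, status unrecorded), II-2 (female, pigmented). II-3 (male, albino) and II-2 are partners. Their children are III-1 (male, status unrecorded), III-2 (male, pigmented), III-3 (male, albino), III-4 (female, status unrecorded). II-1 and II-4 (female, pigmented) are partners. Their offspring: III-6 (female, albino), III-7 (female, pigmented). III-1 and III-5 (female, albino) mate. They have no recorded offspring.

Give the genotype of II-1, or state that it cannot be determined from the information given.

II-1's phenotype is unrecorded, and no parent or child forces a single allele at both positions; consistent genotype assignments exist with II-1 as Ll or ll.

cannot be determined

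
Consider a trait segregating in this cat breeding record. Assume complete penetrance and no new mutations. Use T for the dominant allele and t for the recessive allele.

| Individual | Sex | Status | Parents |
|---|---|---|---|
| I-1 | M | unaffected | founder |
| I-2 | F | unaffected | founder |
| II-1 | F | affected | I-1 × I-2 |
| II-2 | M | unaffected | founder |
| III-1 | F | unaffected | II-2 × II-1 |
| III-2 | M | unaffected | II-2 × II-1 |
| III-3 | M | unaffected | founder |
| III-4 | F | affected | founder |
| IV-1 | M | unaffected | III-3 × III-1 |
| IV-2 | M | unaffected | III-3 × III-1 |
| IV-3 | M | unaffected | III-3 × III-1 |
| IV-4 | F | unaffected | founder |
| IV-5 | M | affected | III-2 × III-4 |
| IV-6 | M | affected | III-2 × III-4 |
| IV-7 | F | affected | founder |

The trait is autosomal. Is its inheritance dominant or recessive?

I-1 and I-2 are both unaffected yet have an affected child II-1. Under dominance, an affected child requires at least one affected parent, so the trait cannot be dominant.

recessive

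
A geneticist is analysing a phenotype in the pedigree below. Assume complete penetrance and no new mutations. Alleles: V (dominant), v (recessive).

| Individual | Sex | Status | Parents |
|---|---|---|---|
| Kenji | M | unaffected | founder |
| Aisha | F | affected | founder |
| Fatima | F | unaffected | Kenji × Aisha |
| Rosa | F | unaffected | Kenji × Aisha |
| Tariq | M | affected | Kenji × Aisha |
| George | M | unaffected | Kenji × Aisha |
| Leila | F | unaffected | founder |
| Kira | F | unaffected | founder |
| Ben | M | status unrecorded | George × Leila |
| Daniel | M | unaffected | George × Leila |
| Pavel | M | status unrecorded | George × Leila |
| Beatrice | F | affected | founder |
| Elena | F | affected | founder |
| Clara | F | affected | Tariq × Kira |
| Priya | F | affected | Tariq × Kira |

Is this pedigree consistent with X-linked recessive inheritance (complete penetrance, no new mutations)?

No

Under X-linked recessive, George (unaffected, male) cannot arise from Kenji (unaffected) × Aisha (affected).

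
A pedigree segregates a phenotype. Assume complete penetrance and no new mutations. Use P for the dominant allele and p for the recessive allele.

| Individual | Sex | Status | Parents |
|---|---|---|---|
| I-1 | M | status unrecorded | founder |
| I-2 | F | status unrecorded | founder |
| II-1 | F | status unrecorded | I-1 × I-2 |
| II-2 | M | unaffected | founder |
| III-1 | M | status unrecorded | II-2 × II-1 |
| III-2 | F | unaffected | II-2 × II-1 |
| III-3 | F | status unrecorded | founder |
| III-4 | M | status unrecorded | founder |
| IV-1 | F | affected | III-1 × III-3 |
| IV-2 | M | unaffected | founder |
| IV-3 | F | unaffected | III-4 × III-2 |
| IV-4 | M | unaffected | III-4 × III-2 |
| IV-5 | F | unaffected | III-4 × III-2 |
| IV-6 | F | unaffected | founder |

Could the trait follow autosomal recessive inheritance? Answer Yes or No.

A consistent assignment under autosomal recessive exists: I-1 PP, I-2 PP, II-1 PP, II-2 Pp, III-1 Pp, III-2 PP, III-3 Pp, III-4 PP, IV-1 pp, IV-2 PP, IV-3 PP, IV-4 PP, IV-5 PP, IV-6 PP.
In this assignment every recorded phenotype matches its genotype and every non-founder's genotype is obtainable from its parents' genotypes, so the pedigree is consistent.

Yes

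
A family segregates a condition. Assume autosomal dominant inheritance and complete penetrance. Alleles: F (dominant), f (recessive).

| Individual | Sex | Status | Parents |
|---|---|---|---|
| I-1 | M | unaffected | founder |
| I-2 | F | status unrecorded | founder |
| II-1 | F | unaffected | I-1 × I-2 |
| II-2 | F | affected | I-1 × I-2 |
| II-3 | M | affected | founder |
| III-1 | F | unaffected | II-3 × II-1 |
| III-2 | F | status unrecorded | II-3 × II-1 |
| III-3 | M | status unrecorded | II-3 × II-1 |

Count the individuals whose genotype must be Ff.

Obligate heterozygotes: I-2 passed F to II-2 (Ff, whose f came from I-1) and passed f to II-1 (ff), so I-2 is Ff; II-2 is affected so carries F and received f from I-1 (ff), so II-2 is Ff; II-3 is affected so carries F and passed f to III-1 (ff), so II-3 is Ff.
Every other individual is either homozygous by phenotype or has at least one consistent homozygous assignment, so the count is 3.

3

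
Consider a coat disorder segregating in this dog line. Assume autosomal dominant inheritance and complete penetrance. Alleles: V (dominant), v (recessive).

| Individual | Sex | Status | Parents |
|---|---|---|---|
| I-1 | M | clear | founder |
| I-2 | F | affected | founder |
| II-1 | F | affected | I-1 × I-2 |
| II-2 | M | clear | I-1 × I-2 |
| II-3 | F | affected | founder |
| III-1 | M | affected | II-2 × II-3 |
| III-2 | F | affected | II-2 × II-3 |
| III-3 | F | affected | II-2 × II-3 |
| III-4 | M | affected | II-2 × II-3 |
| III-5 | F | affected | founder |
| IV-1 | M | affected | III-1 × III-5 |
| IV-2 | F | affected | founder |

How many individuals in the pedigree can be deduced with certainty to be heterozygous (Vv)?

Obligate heterozygotes: I-2 is affected so carries V and passed v to II-2 (vv), so I-2 is Vv; II-1 is affected so carries V and received v from I-1 (vv), so II-1 is Vv; III-1 is affected so carries V and received v from II-2 (vv), so III-1 is Vv; III-2 is affected so carries V and received v from II-2 (vv), so III-2 is Vv; III-3 is affected so carries V and received v from II-2 (vv), so III-3 is Vv; III-4 is affected so carries V and received v from II-2 (vv), so III-4 is Vv.
Every other individual is either homozygous by phenotype or has at least one consistent homozygous assignment, so the count is 6.

6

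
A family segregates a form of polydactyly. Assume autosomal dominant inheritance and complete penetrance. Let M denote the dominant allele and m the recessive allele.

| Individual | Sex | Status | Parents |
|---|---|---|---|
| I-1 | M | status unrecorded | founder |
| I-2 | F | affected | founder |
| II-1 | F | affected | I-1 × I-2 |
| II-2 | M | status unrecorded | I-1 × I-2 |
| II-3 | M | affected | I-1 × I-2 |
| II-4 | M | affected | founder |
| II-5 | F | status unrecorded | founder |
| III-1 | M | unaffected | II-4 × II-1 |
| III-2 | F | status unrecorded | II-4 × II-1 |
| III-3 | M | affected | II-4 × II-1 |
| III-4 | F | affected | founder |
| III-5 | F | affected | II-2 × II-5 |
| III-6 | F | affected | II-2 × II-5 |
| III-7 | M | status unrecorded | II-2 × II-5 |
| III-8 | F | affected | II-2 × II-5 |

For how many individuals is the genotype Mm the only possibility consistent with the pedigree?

Obligate heterozygotes: II-1 is affected so carries M and passed m to III-1 (mm), so II-1 is Mm; II-4 is affected so carries M and passed m to III-1 (mm), so II-4 is Mm.
Every other individual is either homozygous by phenotype or has at least one consistent homozygous assignment, so the count is 2.

2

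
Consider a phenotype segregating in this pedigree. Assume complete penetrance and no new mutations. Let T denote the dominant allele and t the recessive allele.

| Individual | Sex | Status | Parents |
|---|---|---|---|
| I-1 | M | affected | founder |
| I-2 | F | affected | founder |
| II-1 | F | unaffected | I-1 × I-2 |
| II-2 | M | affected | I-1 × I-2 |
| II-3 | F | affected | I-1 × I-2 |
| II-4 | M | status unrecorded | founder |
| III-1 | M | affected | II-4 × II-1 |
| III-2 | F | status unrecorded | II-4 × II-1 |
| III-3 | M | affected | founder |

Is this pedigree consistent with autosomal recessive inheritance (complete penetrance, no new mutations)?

Under autosomal recessive, II-1 (unaffected, female) cannot arise from I-1 (affected) × I-2 (affected).

No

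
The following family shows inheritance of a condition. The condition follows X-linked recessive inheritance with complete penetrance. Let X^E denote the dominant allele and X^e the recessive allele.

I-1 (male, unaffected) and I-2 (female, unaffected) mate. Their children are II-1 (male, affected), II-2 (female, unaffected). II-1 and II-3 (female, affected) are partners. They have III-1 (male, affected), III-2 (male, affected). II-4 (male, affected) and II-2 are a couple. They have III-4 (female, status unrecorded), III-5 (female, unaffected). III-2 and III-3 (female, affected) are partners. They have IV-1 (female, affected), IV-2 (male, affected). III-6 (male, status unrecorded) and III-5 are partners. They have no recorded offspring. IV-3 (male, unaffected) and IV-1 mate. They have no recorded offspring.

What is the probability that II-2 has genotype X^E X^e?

I-1 is unaffected, so I-1 is X^E Y.
I-2 is unaffected so carries E and passed e to II-1 (X^e Y), so I-2 is X^E X^e.
Their cross gives offspring ratios 1/2 X^E X^E : 1/2 X^E X^e. Conditioning on II-2 being unaffected, P(X^E X^e) = 1/2 / 1 = 1/2 before taking II-2's own offspring into account.
II-4 is affected, so II-4 is X^e Y.
Now use II-2's offspring. Probability of each recorded status — unaffected daughter III-5: 1/2 if II-2 is X^E X^e, 1 if X^E X^E. (III-4: equally likely either way, so uninformative.)
Bayes: P(X^E X^e) = 1/2·1/2 / (1/2·1/2 + 1/2·1) = 1/3.

1/3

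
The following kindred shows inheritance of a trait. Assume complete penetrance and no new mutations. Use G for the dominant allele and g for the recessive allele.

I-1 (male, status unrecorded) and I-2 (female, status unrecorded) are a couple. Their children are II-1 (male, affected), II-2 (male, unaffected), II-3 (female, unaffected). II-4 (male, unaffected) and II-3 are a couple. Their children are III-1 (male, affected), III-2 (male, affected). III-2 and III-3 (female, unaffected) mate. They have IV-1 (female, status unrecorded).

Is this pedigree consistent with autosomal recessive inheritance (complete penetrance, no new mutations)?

Yes

A consistent assignment under autosomal recessive exists: I-1 Gg, I-2 Gg, II-1 gg, II-2 GG, II-3 Gg, II-4 Gg, III-1 gg, III-2 gg, III-3 GG, IV-1 Gg.
In this assignment every recorded phenotype matches its genotype and every non-founder's genotype is obtainable from its parents' genotypes, so the pedigree is consistent.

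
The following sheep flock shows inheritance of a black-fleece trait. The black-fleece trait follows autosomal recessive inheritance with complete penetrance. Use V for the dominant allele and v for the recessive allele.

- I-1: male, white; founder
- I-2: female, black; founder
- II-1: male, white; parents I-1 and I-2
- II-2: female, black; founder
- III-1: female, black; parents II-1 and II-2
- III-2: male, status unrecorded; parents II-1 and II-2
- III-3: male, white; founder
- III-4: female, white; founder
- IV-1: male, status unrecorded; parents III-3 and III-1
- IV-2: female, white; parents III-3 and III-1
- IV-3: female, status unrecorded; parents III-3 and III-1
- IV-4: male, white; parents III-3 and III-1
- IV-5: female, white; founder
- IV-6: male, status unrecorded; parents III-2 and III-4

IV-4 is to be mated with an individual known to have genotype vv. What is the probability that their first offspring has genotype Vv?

1/2

IV-4 is white so carries V and received v from III-1 (vv), so IV-4 is Vv.
The cross gives 1/2 Vv : 1/2 vv, so P(offspring has genotype Vv) = 1/2.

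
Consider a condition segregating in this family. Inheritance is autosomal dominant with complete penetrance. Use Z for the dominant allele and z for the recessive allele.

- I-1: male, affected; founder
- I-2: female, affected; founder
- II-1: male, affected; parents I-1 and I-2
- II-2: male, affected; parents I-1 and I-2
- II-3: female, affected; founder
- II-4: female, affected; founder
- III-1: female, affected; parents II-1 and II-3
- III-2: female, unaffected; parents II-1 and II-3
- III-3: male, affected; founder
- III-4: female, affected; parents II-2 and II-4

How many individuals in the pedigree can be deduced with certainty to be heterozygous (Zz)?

2

Obligate heterozygotes: II-1 is affected so carries Z and passed z to III-2 (zz), so II-1 is Zz; II-3 is affected so carries Z and passed z to III-2 (zz), so II-3 is Zz.
Every other individual is either homozygous by phenotype or has at least one consistent homozygous assignment, so the count is 2.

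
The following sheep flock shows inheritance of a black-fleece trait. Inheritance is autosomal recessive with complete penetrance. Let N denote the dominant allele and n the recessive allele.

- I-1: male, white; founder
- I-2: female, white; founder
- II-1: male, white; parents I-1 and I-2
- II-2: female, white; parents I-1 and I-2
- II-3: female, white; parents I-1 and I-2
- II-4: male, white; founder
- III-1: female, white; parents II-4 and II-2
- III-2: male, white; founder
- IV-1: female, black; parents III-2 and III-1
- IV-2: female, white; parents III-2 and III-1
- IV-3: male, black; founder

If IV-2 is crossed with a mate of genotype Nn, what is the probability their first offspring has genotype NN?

1/3

III-2 is white so carries N and passed n to IV-1 (nn), so III-2 is Nn.
III-1 is white so carries N and passed n to IV-1 (nn), so III-1 is Nn.
IV-2 is a white offspring of III-2 (Nn) × III-1 (Nn), whose cross gives 1/4 NN : 1/2 Nn : 1/4 nn; conditioning on being white, IV-2 is NN with probability 1/3, Nn with probability 2/3.
Summing over parental genotype combinations, P(offspring has genotype NN) = 1/3·1/2 + 2/3·1/4 = 1/3.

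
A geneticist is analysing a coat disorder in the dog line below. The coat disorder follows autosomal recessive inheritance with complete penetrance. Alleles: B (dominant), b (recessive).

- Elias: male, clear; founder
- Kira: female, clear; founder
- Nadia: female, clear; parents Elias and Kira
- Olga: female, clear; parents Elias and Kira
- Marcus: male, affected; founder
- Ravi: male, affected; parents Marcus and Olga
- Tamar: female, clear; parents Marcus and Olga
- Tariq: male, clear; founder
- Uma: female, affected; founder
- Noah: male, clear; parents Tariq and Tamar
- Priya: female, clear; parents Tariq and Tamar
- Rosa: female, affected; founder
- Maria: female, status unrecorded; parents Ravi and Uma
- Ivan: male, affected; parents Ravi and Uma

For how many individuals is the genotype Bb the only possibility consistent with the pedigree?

Obligate heterozygotes: Olga is clear so carries B and passed b to Ravi (bb), so Olga is Bb; Tamar is clear so carries B and received b from Marcus (bb), so Tamar is Bb.
Every other individual is either homozygous by phenotype or has at least one consistent homozygous assignment, so the count is 2.

2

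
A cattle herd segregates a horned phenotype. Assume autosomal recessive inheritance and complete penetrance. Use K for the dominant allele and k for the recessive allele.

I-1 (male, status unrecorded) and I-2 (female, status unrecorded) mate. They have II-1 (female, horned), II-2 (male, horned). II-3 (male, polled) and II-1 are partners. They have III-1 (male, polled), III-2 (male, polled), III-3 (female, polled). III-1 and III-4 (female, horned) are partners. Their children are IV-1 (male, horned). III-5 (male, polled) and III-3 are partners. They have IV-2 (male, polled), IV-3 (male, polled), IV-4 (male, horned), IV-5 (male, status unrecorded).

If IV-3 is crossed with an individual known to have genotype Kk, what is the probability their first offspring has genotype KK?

1/3

III-5 is polled so carries K and passed k to IV-4 (kk), so III-5 is Kk.
III-3 is polled so carries K and received k from II-1 (kk), so III-3 is Kk.
IV-3 is a polled offspring of III-5 (Kk) × III-3 (Kk), whose cross gives 1/4 KK : 1/2 Kk : 1/4 kk; conditioning on being polled, IV-3 is KK with probability 1/3, Kk with probability 2/3.
Summing over parental genotype combinations, P(offspring has genotype KK) = 1/3·1/2 + 2/3·1/4 = 1/3.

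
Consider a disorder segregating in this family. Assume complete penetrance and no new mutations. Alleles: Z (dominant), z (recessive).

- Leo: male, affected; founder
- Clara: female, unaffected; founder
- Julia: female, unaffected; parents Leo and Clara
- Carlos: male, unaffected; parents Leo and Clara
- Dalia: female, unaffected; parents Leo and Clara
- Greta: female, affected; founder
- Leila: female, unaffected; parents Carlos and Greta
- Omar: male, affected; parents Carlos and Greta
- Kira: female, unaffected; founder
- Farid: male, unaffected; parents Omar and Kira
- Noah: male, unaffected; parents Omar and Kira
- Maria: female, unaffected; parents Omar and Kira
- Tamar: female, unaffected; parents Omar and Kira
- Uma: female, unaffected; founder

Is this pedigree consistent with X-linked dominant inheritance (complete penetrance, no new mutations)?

Under X-linked dominant, Julia (unaffected, female) cannot arise from Leo (affected) × Clara (unaffected).

No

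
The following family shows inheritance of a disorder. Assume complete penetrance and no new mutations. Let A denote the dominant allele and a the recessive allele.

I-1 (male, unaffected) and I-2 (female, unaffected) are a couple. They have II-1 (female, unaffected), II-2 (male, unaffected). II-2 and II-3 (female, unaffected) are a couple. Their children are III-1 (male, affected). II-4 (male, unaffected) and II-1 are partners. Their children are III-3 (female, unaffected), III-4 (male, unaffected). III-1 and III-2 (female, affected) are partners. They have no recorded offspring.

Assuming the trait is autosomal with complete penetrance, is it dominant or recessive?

II-2 and II-3 are both unaffected yet have an affected child III-1. Under dominance, an affected child requires at least one affected parent, so the trait cannot be dominant.

recessive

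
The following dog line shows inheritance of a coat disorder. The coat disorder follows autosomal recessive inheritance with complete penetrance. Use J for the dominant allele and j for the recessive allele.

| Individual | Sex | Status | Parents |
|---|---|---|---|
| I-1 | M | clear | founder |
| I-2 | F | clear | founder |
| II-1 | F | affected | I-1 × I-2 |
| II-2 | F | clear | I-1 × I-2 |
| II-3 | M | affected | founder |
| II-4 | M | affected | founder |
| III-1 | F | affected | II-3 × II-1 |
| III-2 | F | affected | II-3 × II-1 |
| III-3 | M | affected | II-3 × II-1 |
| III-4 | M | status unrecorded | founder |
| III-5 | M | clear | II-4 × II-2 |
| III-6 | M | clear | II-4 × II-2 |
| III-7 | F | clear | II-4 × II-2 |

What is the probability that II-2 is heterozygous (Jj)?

I-1 is clear so carries J and passed j to II-1 (jj), so I-1 is Jj.
I-2 is clear so carries J and passed j to II-1 (jj), so I-2 is Jj.
Their cross gives offspring ratios 1/4 JJ : 1/2 Jj : 1/4 jj. Conditioning on II-2 being clear, P(Jj) = 1/2 / 3/4 = 2/3 before taking II-2's own offspring into account.
II-4 is affected, so II-4 is jj.
Now use II-2's offspring. Probability of each recorded status — clear son III-5: 1/2 if II-2 is Jj, 1 if JJ; clear son III-6: 1/2 if II-2 is Jj, 1 if JJ; clear daughter III-7: 1/2 if II-2 is Jj, 1 if JJ.
Bayes: P(Jj) = 2/3·1/8 / (2/3·1/8 + 1/3·1) = 1/5.

1/5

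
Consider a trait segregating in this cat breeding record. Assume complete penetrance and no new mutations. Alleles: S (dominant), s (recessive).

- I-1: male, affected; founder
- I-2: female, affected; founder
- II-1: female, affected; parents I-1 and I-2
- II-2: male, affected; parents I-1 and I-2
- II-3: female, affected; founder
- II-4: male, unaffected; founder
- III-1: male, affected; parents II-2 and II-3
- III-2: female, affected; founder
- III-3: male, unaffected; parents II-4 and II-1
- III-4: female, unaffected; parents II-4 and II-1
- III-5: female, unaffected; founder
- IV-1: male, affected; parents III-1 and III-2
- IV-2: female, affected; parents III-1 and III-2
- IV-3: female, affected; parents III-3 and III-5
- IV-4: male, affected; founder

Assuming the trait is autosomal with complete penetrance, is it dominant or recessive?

recessive

III-3 and III-5 are both unaffected yet have an affected child IV-3. Under dominance, an affected child requires at least one affected parent, so the trait cannot be dominant.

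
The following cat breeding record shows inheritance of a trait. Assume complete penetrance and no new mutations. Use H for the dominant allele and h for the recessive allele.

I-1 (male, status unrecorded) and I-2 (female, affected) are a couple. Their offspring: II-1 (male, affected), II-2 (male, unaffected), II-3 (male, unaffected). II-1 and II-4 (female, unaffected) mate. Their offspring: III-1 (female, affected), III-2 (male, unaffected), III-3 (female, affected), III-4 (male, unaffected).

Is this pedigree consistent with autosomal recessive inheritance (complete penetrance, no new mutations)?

A consistent assignment under autosomal recessive exists: I-1 Hh, I-2 hh, II-1 hh, II-2 Hh, II-3 Hh, II-4 Hh, III-1 hh, III-2 Hh, III-3 hh, III-4 Hh.
In this assignment every recorded phenotype matches its genotype and every non-founder's genotype is obtainable from its parents' genotypes, so the pedigree is consistent.

Yes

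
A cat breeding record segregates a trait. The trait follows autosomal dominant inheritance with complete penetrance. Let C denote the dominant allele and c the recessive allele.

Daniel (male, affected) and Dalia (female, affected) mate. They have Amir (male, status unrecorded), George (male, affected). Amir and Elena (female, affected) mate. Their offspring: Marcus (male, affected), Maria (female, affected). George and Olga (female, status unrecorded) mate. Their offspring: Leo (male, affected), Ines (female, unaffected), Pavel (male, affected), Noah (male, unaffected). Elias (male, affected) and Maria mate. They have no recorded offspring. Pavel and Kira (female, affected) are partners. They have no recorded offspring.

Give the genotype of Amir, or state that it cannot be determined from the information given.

Amir's phenotype is unrecorded, and no parent or child forces a single allele at both positions; consistent genotype assignments exist with Amir as CC or Cc or cc.

cannot be determined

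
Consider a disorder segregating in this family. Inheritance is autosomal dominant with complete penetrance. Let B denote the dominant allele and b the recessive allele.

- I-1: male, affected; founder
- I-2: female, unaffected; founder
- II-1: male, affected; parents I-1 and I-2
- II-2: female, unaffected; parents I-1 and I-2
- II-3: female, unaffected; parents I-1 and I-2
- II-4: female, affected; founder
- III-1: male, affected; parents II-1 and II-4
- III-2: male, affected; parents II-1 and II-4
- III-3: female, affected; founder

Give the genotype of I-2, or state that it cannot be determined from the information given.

I-2 is unaffected, so I-2 is bb.

bb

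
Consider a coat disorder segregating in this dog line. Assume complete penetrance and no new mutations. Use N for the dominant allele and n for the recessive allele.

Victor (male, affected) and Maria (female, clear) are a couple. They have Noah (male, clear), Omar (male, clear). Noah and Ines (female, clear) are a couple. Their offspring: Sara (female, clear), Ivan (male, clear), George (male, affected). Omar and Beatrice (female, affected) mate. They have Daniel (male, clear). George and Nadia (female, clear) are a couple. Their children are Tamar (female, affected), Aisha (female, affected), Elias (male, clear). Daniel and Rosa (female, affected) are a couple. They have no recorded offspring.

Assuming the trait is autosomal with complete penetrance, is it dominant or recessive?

Noah and Ines are both clear yet have an affected child George. Under dominance, an affected child requires at least one affected parent, so the trait cannot be dominant.

recessive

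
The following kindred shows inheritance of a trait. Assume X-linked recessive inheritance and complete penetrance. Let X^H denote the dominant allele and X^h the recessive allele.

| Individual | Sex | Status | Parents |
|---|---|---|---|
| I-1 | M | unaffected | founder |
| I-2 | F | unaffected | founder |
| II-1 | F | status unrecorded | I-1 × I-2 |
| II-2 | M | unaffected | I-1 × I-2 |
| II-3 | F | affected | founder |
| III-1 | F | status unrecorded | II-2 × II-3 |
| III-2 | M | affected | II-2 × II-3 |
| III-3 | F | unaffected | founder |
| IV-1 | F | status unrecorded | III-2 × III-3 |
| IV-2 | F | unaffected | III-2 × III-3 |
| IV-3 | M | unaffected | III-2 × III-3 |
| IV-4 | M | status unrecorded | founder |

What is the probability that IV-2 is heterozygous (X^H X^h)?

1

IV-2 is unaffected so carries H and received h from III-2 (X^h Y), so IV-2 is X^H X^h, giving P(X^H X^h) = 1.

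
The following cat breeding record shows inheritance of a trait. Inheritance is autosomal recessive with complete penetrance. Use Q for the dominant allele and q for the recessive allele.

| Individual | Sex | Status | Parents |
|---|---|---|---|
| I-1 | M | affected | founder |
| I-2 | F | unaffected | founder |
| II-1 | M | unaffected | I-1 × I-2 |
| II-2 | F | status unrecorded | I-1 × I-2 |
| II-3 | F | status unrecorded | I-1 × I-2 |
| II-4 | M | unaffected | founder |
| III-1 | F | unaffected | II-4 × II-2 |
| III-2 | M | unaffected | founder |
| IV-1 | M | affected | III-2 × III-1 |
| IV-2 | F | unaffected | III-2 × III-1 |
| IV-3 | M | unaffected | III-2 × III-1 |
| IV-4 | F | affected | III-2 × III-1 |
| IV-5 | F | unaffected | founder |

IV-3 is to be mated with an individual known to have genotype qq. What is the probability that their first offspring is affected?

1/3

III-2 is unaffected so carries Q and passed q to IV-1 (qq), so III-2 is Qq.
III-1 is unaffected so carries Q and passed q to IV-1 (qq), so III-1 is Qq.
IV-3 is an unaffected offspring of III-2 (Qq) × III-1 (Qq), whose cross gives 1/4 QQ : 1/2 Qq : 1/4 qq; conditioning on being unaffected, IV-3 is QQ with probability 1/3, Qq with probability 2/3.
Summing over parental genotype combinations, P(offspring is affected) = 2/3·1/2 = 1/3.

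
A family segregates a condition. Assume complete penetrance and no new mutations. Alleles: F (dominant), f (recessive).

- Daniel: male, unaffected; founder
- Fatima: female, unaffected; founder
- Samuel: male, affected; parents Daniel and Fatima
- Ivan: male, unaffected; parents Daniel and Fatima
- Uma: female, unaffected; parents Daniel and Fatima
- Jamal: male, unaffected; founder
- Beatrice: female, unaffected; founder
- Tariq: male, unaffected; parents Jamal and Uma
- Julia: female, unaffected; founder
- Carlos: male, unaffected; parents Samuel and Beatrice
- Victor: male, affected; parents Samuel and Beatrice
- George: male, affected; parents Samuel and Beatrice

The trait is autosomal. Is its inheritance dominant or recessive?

Daniel and Fatima are both unaffected yet have an affected child Samuel. Under dominance, an affected child requires at least one affected parent, so the trait cannot be dominant.

recessive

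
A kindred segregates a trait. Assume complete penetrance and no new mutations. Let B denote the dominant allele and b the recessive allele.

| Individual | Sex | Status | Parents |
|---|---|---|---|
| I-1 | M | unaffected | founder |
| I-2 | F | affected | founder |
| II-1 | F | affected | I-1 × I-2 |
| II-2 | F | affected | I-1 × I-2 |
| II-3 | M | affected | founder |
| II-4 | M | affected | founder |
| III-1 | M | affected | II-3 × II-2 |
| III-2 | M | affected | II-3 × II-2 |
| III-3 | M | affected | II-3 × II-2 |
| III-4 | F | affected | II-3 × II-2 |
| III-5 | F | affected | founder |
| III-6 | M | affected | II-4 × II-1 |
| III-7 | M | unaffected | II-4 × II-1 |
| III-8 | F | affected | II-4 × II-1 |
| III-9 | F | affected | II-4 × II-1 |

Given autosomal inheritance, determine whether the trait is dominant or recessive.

II-4 and II-1 are both affected yet have an unaffected child III-7. Under a recessive model two affected parents are homozygous and every child would be affected, so the trait cannot be recessive.

dominant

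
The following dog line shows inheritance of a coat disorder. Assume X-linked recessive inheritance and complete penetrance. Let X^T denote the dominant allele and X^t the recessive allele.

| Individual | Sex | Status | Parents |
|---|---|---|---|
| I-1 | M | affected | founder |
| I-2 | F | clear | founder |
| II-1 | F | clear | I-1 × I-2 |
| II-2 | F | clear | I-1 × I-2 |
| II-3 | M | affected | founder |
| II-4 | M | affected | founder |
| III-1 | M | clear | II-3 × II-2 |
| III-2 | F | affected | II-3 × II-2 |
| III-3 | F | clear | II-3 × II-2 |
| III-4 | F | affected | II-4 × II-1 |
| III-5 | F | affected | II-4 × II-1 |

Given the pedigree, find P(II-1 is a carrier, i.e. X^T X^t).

II-1 is clear so carries T and received t from I-1 (X^t Y), so II-1 is X^T X^t, giving P(X^T X^t) = 1.

1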